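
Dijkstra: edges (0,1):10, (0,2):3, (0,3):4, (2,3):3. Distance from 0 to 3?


Dijkstra from 0:
Distances: {0: 0, 1: 10, 2: 3, 3: 4}
Shortest distance to 3 = 4, path = [0, 3]


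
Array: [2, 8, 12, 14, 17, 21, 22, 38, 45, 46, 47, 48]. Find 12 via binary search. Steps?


Search for 12:
[0,11] mid=5 arr[5]=21
[0,4] mid=2 arr[2]=12
Total: 2 comparisons


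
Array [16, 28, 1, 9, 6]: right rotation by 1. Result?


Right rotate by 1: [6, 16, 28, 1, 9]


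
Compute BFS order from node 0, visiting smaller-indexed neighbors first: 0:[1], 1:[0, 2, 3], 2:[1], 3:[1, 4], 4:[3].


BFS queue: start with [0]
Visit order: [0, 1, 2, 3, 4]


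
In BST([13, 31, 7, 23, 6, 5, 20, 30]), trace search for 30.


BST root = 13
Search for 30: compare at each node
Path: [13, 31, 23, 30]


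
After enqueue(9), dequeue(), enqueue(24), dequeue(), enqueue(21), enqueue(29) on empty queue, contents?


enqueue(9) -> [9]
dequeue() returns 9 -> []
enqueue(24) -> [24]
dequeue() returns 24 -> []
enqueue(21) -> [21]
enqueue(29) -> [21, 29]
Final queue (front to back): [21, 29]


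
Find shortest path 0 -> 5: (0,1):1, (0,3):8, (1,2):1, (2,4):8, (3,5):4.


Dijkstra from 0:
Distances: {0: 0, 1: 1, 2: 2, 3: 8, 4: 10, 5: 12}
Shortest distance to 5 = 12, path = [0, 3, 5]


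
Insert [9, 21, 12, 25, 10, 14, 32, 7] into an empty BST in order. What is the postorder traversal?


Root = 9; build tree by BST insertion.
Postorder traversal: [7, 10, 14, 12, 32, 25, 21, 9]


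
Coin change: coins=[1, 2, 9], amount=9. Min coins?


dp[0]=0; dp[i]=1+min(dp[i-c] for c in coins)
...dp[4]=2, dp[5]=3, dp[6]=3, dp[7]=4, dp[8]=4, dp[9]=1
Minimum coins for 9 = 1


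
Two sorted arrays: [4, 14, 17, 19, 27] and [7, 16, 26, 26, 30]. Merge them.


Compare heads, take smaller each step.
Merged: [4, 7, 14, 16, 17, 19, 26, 26, 27, 30]


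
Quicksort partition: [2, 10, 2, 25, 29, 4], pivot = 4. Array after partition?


Elements <= 4 go left of pivot.
Result: [2, 2, 4, 25, 29, 10], pivot at index 2


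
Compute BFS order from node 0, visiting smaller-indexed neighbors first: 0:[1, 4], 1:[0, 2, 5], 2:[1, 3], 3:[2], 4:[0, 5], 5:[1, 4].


BFS queue: start with [0]
Visit order: [0, 1, 4, 2, 5, 3]


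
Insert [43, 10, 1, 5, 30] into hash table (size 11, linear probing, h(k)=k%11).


Insertions: 43->slot 10; 10->slot 0; 1->slot 1; 5->slot 5; 30->slot 8
Table: [10, 1, None, None, None, 5, None, None, 30, None, 43]


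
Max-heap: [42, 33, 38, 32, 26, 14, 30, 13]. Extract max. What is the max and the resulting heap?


Max = 42
Replace root with last, heapify down
Resulting heap: [38, 33, 30, 32, 26, 14, 13]


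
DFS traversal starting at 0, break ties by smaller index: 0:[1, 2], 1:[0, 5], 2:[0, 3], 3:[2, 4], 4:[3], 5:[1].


DFS stack-based: start with [0]
Visit order: [0, 1, 5, 2, 3, 4]


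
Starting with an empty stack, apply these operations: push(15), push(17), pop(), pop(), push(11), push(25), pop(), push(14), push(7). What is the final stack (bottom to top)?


push(15) -> [15]
push(17) -> [15, 17]
pop() returns 17 -> [15]
pop() returns 15 -> []
push(11) -> [11]
push(25) -> [11, 25]
pop() returns 25 -> [11]
push(14) -> [11, 14]
push(7) -> [11, 14, 7]
Final stack (bottom to top): [11, 14, 7]


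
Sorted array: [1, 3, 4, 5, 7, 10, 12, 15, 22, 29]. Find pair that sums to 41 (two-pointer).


Two pointers: lo=0, hi=9
Found pair: (12, 29) summing to 41


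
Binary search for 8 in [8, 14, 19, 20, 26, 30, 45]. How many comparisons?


Search for 8:
[0,6] mid=3 arr[3]=20
[0,2] mid=1 arr[1]=14
[0,0] mid=0 arr[0]=8
Total: 3 comparisons


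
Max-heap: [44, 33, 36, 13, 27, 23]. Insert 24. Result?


Append 24: [44, 33, 36, 13, 27, 23, 24]
Bubble up: no swaps needed
Result: [44, 33, 36, 13, 27, 23, 24]


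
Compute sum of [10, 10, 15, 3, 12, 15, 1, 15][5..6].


Prefix sums: [0, 10, 20, 35, 38, 50, 65, 66, 81]
Sum[5..6] = prefix[7] - prefix[5] = 66 - 50 = 16


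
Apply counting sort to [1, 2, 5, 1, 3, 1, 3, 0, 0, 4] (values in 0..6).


Count array: [2, 3, 1, 2, 1, 1, 0]
Reconstruct: [0, 0, 1, 1, 1, 2, 3, 3, 4, 5]


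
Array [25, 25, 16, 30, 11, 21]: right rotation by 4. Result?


Right rotate by 4: [16, 30, 11, 21, 25, 25]


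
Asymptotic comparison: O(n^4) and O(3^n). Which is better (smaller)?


quartic grows slower than exponential (base 3)
O(n^4) is asymptotically smaller; O(3^n) grows faster


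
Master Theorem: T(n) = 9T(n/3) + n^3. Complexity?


a=9, b=3, c=3. log_3(9)=2 < c=3. Case 3: O(n^c) = O(n^3)
Complexity: O(n^3)


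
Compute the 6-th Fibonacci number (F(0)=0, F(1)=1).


F(n)=F(n-1)+F(n-2)
...F(4)=3, F(5)=5, F(6)=8


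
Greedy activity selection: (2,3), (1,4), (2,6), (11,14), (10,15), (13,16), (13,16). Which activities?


Greedy: pick earliest-ending, then skip overlaps.
Selected (2 activities): [(2, 3), (11, 14)]


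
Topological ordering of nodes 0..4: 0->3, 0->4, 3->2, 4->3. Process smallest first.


Kahn's algorithm, process smallest node first
Order: [0, 1, 4, 3, 2]


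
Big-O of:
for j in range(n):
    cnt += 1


Per nesting level: O(n) = O(n)
Complexity: O(n)


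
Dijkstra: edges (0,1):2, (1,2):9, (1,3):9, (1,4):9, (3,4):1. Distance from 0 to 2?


Dijkstra from 0:
Distances: {0: 0, 1: 2, 2: 11, 3: 11, 4: 11}
Shortest distance to 2 = 11, path = [0, 1, 2]


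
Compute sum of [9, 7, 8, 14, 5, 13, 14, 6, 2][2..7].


Prefix sums: [0, 9, 16, 24, 38, 43, 56, 70, 76, 78]
Sum[2..7] = prefix[8] - prefix[2] = 76 - 16 = 60


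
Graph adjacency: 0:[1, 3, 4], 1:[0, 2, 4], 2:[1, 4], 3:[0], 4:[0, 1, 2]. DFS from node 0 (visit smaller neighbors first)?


DFS stack-based: start with [0]
Visit order: [0, 1, 2, 4, 3]


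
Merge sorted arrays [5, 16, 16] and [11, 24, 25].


Compare heads, take smaller each step.
Merged: [5, 11, 16, 16, 24, 25]


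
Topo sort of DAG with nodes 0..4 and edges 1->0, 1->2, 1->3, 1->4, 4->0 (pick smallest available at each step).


Kahn's algorithm, process smallest node first
Order: [1, 2, 3, 4, 0]


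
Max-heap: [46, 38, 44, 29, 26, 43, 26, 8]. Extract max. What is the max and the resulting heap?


Max = 46
Replace root with last, heapify down
Resulting heap: [44, 38, 43, 29, 26, 8, 26]


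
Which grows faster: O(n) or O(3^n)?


linear grows slower than exponential (base 3)
O(n) is asymptotically smaller; O(3^n) grows faster


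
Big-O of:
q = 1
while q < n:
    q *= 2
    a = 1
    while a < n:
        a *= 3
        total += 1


Per nesting level: O(log n) * O(log n) = O((log n)^2)
Complexity: O((log n)^2)


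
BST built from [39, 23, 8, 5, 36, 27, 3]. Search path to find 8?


BST root = 39
Search for 8: compare at each node
Path: [39, 23, 8]


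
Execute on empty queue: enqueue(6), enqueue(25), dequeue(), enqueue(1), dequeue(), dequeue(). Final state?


enqueue(6) -> [6]
enqueue(25) -> [6, 25]
dequeue() returns 6 -> [25]
enqueue(1) -> [25, 1]
dequeue() returns 25 -> [1]
dequeue() returns 1 -> []
Final queue (front to back): []


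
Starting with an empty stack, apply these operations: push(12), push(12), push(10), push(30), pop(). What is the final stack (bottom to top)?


push(12) -> [12]
push(12) -> [12, 12]
push(10) -> [12, 12, 10]
push(30) -> [12, 12, 10, 30]
pop() returns 30 -> [12, 12, 10]
Final stack (bottom to top): [12, 12, 10]


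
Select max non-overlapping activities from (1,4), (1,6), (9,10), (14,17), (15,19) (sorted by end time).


Greedy: pick earliest-ending, then skip overlaps.
Selected (3 activities): [(1, 4), (9, 10), (14, 17)]


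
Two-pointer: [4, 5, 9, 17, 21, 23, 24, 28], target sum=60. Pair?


Two pointers: lo=0, hi=7
No pair sums to 60


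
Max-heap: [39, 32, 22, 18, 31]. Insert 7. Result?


Append 7: [39, 32, 22, 18, 31, 7]
Bubble up: no swaps needed
Result: [39, 32, 22, 18, 31, 7]


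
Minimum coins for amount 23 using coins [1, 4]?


dp[0]=0; dp[i]=1+min(dp[i-c] for c in coins)
...dp[18]=6, dp[19]=7, dp[20]=5, dp[21]=6, dp[22]=7, dp[23]=8
Minimum coins for 23 = 8


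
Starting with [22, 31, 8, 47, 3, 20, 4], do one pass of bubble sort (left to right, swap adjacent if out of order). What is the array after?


After one pass: [22, 8, 31, 3, 20, 4, 47]


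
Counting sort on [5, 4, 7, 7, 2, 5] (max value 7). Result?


Count array: [0, 0, 1, 0, 1, 2, 0, 2]
Reconstruct: [2, 4, 5, 5, 7, 7]


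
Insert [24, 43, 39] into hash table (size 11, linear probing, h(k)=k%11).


Insertions: 24->slot 2; 43->slot 10; 39->slot 6
Table: [None, None, 24, None, None, None, 39, None, None, None, 43]


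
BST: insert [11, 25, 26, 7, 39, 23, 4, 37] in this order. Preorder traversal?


Root = 11; build tree by BST insertion.
Preorder traversal: [11, 7, 4, 25, 23, 26, 39, 37]


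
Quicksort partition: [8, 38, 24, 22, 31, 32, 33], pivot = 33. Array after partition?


Elements <= 33 go left of pivot.
Result: [8, 24, 22, 31, 32, 33, 38], pivot at index 5


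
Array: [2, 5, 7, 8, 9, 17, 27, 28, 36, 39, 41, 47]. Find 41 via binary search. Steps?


Search for 41:
[0,11] mid=5 arr[5]=17
[6,11] mid=8 arr[8]=36
[9,11] mid=10 arr[10]=41
Total: 3 comparisons


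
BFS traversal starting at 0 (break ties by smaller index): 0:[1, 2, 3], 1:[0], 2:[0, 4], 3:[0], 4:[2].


BFS queue: start with [0]
Visit order: [0, 1, 2, 3, 4]


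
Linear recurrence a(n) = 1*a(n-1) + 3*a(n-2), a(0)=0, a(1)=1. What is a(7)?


Build bottom-up:
...a(5)=19, a(6)=40, a(7)=1*40+3*19=97


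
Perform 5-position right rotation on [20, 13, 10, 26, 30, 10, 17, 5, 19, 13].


Right rotate by 5: [10, 17, 5, 19, 13, 20, 13, 10, 26, 30]


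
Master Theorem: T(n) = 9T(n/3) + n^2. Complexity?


a=9, b=3, c=2. log_3(9)=2 = c=2. Case 2: O(n^c log n) = O(n^2 log n)
Complexity: O(n^2 log n)


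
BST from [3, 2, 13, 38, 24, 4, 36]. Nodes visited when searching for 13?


BST root = 3
Search for 13: compare at each node
Path: [3, 13]


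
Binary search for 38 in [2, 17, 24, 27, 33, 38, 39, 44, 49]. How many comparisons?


Search for 38:
[0,8] mid=4 arr[4]=33
[5,8] mid=6 arr[6]=39
[5,5] mid=5 arr[5]=38
Total: 3 comparisons


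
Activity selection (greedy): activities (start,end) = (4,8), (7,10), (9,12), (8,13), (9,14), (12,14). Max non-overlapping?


Greedy: pick earliest-ending, then skip overlaps.
Selected (3 activities): [(4, 8), (9, 12), (12, 14)]


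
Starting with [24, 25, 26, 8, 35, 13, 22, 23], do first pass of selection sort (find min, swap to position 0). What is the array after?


After one pass: [8, 25, 26, 24, 35, 13, 22, 23]


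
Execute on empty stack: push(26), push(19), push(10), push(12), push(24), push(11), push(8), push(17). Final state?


push(26) -> [26]
push(19) -> [26, 19]
push(10) -> [26, 19, 10]
push(12) -> [26, 19, 10, 12]
push(24) -> [26, 19, 10, 12, 24]
push(11) -> [26, 19, 10, 12, 24, 11]
push(8) -> [26, 19, 10, 12, 24, 11, 8]
push(17) -> [26, 19, 10, 12, 24, 11, 8, 17]
Final stack (bottom to top): [26, 19, 10, 12, 24, 11, 8, 17]


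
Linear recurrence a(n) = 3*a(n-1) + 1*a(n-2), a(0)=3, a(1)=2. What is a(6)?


Build bottom-up:
...a(4)=96, a(5)=317, a(6)=3*317+1*96=1047


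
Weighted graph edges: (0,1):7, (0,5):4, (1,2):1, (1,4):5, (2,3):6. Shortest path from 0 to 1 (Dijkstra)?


Dijkstra from 0:
Distances: {0: 0, 1: 7, 2: 8, 3: 14, 4: 12, 5: 4}
Shortest distance to 1 = 7, path = [0, 1]


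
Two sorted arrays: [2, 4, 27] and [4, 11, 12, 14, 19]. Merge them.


Compare heads, take smaller each step.
Merged: [2, 4, 4, 11, 12, 14, 19, 27]


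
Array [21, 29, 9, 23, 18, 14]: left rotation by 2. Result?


Left rotate by 2: [9, 23, 18, 14, 21, 29]


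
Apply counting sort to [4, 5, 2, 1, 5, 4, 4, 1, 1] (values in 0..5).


Count array: [0, 3, 1, 0, 3, 2]
Reconstruct: [1, 1, 1, 2, 4, 4, 4, 5, 5]


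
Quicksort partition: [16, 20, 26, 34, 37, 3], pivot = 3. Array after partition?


Elements <= 3 go left of pivot.
Result: [3, 20, 26, 34, 37, 16], pivot at index 0


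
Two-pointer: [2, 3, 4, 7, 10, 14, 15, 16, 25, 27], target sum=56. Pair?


Two pointers: lo=0, hi=9
No pair sums to 56


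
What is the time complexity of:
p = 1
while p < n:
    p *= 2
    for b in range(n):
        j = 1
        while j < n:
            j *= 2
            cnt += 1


Per nesting level: O(log n) * O(n) * O(log n) = O(n (log n)^2)
Complexity: O(n (log n)^2)


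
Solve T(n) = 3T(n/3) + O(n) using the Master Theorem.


a=3, b=3, c=1. log_3(3)=1 = c=1. Case 2: O(n^c log n) = O(n log n)
Complexity: O(n log n)


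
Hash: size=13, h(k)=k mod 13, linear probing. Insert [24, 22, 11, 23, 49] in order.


Insertions: 24->slot 11; 22->slot 9; 11->slot 12; 23->slot 10; 49->slot 0
Table: [49, None, None, None, None, None, None, None, None, 22, 23, 24, 11]


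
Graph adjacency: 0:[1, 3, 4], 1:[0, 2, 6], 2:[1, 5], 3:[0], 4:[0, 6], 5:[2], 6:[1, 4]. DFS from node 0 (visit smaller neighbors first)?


DFS stack-based: start with [0]
Visit order: [0, 1, 2, 5, 6, 4, 3]


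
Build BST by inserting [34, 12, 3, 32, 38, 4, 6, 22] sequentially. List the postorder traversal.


Root = 34; build tree by BST insertion.
Postorder traversal: [6, 4, 3, 22, 32, 12, 38, 34]


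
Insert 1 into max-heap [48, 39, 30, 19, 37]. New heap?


Append 1: [48, 39, 30, 19, 37, 1]
Bubble up: no swaps needed
Result: [48, 39, 30, 19, 37, 1]


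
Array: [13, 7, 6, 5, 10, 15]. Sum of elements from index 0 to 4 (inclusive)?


Prefix sums: [0, 13, 20, 26, 31, 41, 56]
Sum[0..4] = prefix[5] - prefix[0] = 41 - 0 = 41


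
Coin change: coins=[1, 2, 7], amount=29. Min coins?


dp[0]=0; dp[i]=1+min(dp[i-c] for c in coins)
...dp[24]=5, dp[25]=5, dp[26]=6, dp[27]=6, dp[28]=4, dp[29]=5
Minimum coins for 29 = 5


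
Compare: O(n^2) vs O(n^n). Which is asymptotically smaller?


quadratic grows slower than n^n
O(n^2) is asymptotically smaller; O(n^n) grows faster


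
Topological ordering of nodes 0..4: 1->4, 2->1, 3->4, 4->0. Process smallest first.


Kahn's algorithm, process smallest node first
Order: [2, 1, 3, 4, 0]


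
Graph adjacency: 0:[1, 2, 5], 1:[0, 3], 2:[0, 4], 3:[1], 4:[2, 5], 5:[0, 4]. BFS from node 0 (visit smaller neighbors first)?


BFS queue: start with [0]
Visit order: [0, 1, 2, 5, 3, 4]


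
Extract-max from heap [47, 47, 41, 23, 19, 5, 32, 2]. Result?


Max = 47
Replace root with last, heapify down
Resulting heap: [47, 23, 41, 2, 19, 5, 32]


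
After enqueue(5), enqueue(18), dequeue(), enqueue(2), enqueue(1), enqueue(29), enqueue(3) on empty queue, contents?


enqueue(5) -> [5]
enqueue(18) -> [5, 18]
dequeue() returns 5 -> [18]
enqueue(2) -> [18, 2]
enqueue(1) -> [18, 2, 1]
enqueue(29) -> [18, 2, 1, 29]
enqueue(3) -> [18, 2, 1, 29, 3]
Final queue (front to back): [18, 2, 1, 29, 3]


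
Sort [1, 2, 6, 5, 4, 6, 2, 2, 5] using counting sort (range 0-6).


Count array: [0, 1, 3, 0, 1, 2, 2]
Reconstruct: [1, 2, 2, 2, 4, 5, 5, 6, 6]


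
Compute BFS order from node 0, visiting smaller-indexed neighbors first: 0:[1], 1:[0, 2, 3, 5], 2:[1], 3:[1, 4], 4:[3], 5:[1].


BFS queue: start with [0]
Visit order: [0, 1, 2, 3, 5, 4]


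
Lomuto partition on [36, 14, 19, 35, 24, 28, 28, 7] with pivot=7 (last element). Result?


Elements <= 7 go left of pivot.
Result: [7, 14, 19, 35, 24, 28, 28, 36], pivot at index 0


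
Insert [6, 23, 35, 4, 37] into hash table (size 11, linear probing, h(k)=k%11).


Insertions: 6->slot 6; 23->slot 1; 35->slot 2; 4->slot 4; 37->slot 5
Table: [None, 23, 35, None, 4, 37, 6, None, None, None, None]


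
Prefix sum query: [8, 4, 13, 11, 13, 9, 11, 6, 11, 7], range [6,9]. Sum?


Prefix sums: [0, 8, 12, 25, 36, 49, 58, 69, 75, 86, 93]
Sum[6..9] = prefix[10] - prefix[6] = 93 - 58 = 35


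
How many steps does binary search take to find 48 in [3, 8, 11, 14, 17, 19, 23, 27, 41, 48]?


Search for 48:
[0,9] mid=4 arr[4]=17
[5,9] mid=7 arr[7]=27
[8,9] mid=8 arr[8]=41
[9,9] mid=9 arr[9]=48
Total: 4 comparisons


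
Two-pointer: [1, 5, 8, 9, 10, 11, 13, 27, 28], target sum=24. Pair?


Two pointers: lo=0, hi=8
Found pair: (11, 13) summing to 24


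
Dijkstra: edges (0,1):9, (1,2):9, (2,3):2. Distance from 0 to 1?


Dijkstra from 0:
Distances: {0: 0, 1: 9, 2: 18, 3: 20}
Shortest distance to 1 = 9, path = [0, 1]


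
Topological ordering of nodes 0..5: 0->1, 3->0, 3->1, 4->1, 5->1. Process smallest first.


Kahn's algorithm, process smallest node first
Order: [2, 3, 0, 4, 5, 1]


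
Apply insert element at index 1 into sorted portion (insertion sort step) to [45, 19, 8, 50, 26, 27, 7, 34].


After one pass: [19, 45, 8, 50, 26, 27, 7, 34]


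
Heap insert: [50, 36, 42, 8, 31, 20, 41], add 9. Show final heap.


Append 9: [50, 36, 42, 8, 31, 20, 41, 9]
Bubble up: swap idx 7(9) with idx 3(8)
Result: [50, 36, 42, 9, 31, 20, 41, 8]


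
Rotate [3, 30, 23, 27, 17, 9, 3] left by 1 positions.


Left rotate by 1: [30, 23, 27, 17, 9, 3, 3]


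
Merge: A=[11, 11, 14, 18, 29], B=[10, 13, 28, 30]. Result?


Compare heads, take smaller each step.
Merged: [10, 11, 11, 13, 14, 18, 28, 29, 30]


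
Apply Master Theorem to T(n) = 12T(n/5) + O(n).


a=12, b=5, c=1. log_5(12)=1.544 > c=1. Case 1: O(n^log_b(a)) = O(n^1.544)
Complexity: O(n^1.544)


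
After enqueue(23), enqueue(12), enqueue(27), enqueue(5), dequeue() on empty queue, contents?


enqueue(23) -> [23]
enqueue(12) -> [23, 12]
enqueue(27) -> [23, 12, 27]
enqueue(5) -> [23, 12, 27, 5]
dequeue() returns 23 -> [12, 27, 5]
Final queue (front to back): [12, 27, 5]


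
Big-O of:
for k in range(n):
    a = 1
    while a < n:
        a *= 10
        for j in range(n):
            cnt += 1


Per nesting level: O(n) * O(log n) * O(n) = O(n^2 log n)
Complexity: O(n^2 log n)


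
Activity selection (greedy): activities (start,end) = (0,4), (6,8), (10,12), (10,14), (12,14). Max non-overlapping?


Greedy: pick earliest-ending, then skip overlaps.
Selected (4 activities): [(0, 4), (6, 8), (10, 12), (12, 14)]


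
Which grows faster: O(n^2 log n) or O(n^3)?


n^2 log n grows slower than cubic
O(n^2 log n) is asymptotically smaller; O(n^3) grows faster


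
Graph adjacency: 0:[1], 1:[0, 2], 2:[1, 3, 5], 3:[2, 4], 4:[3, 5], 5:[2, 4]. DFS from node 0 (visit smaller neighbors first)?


DFS stack-based: start with [0]
Visit order: [0, 1, 2, 3, 4, 5]


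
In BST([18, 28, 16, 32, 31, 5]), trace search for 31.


BST root = 18
Search for 31: compare at each node
Path: [18, 28, 32, 31]


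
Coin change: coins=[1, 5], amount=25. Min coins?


dp[0]=0; dp[i]=1+min(dp[i-c] for c in coins)
...dp[20]=4, dp[21]=5, dp[22]=6, dp[23]=7, dp[24]=8, dp[25]=5
Minimum coins for 25 = 5


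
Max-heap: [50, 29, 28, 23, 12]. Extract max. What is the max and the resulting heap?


Max = 50
Replace root with last, heapify down
Resulting heap: [29, 23, 28, 12]


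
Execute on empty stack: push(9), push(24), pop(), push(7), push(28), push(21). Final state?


push(9) -> [9]
push(24) -> [9, 24]
pop() returns 24 -> [9]
push(7) -> [9, 7]
push(28) -> [9, 7, 28]
push(21) -> [9, 7, 28, 21]
Final stack (bottom to top): [9, 7, 28, 21]


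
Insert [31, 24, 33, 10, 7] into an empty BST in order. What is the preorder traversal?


Root = 31; build tree by BST insertion.
Preorder traversal: [31, 24, 10, 7, 33]


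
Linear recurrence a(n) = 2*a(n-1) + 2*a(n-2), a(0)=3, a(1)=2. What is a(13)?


Build bottom-up:
...a(11)=76672, a(12)=209472, a(13)=2*209472+2*76672=572288


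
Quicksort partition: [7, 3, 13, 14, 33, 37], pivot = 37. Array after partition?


Elements <= 37 go left of pivot.
Result: [7, 3, 13, 14, 33, 37], pivot at index 5


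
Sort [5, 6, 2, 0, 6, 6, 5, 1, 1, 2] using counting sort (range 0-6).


Count array: [1, 2, 2, 0, 0, 2, 3]
Reconstruct: [0, 1, 1, 2, 2, 5, 5, 6, 6, 6]


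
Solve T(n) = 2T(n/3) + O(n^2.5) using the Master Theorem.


a=2, b=3, c=2.5. log_3(2)=0.631 < c=2.5. Case 3: O(n^c) = O(n^2.500)
Complexity: O(n^2.500)


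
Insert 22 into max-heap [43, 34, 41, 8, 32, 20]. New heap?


Append 22: [43, 34, 41, 8, 32, 20, 22]
Bubble up: no swaps needed
Result: [43, 34, 41, 8, 32, 20, 22]


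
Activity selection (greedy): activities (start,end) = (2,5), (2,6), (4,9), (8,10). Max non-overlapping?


Greedy: pick earliest-ending, then skip overlaps.
Selected (2 activities): [(2, 5), (8, 10)]


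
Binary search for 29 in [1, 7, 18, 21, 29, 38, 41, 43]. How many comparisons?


Search for 29:
[0,7] mid=3 arr[3]=21
[4,7] mid=5 arr[5]=38
[4,4] mid=4 arr[4]=29
Total: 3 comparisons


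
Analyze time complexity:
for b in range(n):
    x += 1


Per nesting level: O(n) = O(n)
Complexity: O(n)


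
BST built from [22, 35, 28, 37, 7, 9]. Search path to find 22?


BST root = 22
Search for 22: compare at each node
Path: [22]


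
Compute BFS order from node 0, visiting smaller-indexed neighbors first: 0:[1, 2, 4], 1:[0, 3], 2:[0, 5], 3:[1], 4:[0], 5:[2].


BFS queue: start with [0]
Visit order: [0, 1, 2, 4, 3, 5]


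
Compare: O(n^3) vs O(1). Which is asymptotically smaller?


constant grows slower than cubic
O(1) is asymptotically smaller; O(n^3) grows faster


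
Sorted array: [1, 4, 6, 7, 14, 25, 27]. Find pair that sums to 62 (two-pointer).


Two pointers: lo=0, hi=6
No pair sums to 62


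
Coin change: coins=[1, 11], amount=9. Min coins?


dp[0]=0; dp[i]=1+min(dp[i-c] for c in coins)
...dp[4]=4, dp[5]=5, dp[6]=6, dp[7]=7, dp[8]=8, dp[9]=9
Minimum coins for 9 = 9


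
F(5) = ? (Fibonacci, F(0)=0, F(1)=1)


F(n)=F(n-1)+F(n-2)
...F(3)=2, F(4)=3, F(5)=5


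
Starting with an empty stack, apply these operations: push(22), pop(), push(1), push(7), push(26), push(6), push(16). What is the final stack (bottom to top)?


push(22) -> [22]
pop() returns 22 -> []
push(1) -> [1]
push(7) -> [1, 7]
push(26) -> [1, 7, 26]
push(6) -> [1, 7, 26, 6]
push(16) -> [1, 7, 26, 6, 16]
Final stack (bottom to top): [1, 7, 26, 6, 16]


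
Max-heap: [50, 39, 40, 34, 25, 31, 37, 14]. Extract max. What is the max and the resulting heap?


Max = 50
Replace root with last, heapify down
Resulting heap: [40, 39, 37, 34, 25, 31, 14]


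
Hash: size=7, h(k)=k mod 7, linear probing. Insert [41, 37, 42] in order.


Insertions: 41->slot 6; 37->slot 2; 42->slot 0
Table: [42, None, 37, None, None, None, 41]


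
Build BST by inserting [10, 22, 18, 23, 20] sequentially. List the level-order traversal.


Root = 10; build tree by BST insertion.
Level-Order traversal: [10, 22, 18, 23, 20]


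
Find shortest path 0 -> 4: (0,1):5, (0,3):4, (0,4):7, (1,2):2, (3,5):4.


Dijkstra from 0:
Distances: {0: 0, 1: 5, 2: 7, 3: 4, 4: 7, 5: 8}
Shortest distance to 4 = 7, path = [0, 4]


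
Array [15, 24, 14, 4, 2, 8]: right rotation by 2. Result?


Right rotate by 2: [2, 8, 15, 24, 14, 4]


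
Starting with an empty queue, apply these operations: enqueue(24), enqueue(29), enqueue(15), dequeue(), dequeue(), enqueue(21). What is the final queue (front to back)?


enqueue(24) -> [24]
enqueue(29) -> [24, 29]
enqueue(15) -> [24, 29, 15]
dequeue() returns 24 -> [29, 15]
dequeue() returns 29 -> [15]
enqueue(21) -> [15, 21]
Final queue (front to back): [15, 21]


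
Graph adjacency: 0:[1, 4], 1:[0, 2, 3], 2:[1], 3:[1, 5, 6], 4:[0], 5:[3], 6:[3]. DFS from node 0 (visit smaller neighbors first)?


DFS stack-based: start with [0]
Visit order: [0, 1, 2, 3, 5, 6, 4]


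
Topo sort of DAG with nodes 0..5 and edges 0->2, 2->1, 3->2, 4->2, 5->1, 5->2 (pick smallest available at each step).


Kahn's algorithm, process smallest node first
Order: [0, 3, 4, 5, 2, 1]


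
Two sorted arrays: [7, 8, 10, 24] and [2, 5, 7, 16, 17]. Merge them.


Compare heads, take smaller each step.
Merged: [2, 5, 7, 7, 8, 10, 16, 17, 24]


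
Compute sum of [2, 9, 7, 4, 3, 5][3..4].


Prefix sums: [0, 2, 11, 18, 22, 25, 30]
Sum[3..4] = prefix[5] - prefix[3] = 25 - 18 = 7


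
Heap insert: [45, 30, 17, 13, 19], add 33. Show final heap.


Append 33: [45, 30, 17, 13, 19, 33]
Bubble up: swap idx 5(33) with idx 2(17)
Result: [45, 30, 33, 13, 19, 17]


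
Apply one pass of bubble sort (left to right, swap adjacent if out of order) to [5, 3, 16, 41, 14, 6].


After one pass: [3, 5, 16, 14, 6, 41]


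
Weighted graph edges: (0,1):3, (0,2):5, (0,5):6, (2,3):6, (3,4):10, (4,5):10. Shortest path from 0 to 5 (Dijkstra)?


Dijkstra from 0:
Distances: {0: 0, 1: 3, 2: 5, 3: 11, 4: 16, 5: 6}
Shortest distance to 5 = 6, path = [0, 5]


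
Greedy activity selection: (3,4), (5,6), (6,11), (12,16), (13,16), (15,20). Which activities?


Greedy: pick earliest-ending, then skip overlaps.
Selected (4 activities): [(3, 4), (5, 6), (6, 11), (12, 16)]


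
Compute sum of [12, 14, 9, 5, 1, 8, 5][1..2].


Prefix sums: [0, 12, 26, 35, 40, 41, 49, 54]
Sum[1..2] = prefix[3] - prefix[1] = 35 - 12 = 23


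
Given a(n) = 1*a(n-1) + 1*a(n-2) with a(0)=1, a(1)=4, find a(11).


Build bottom-up:
...a(9)=157, a(10)=254, a(11)=1*254+1*157=411


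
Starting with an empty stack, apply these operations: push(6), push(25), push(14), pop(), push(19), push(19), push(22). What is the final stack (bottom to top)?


push(6) -> [6]
push(25) -> [6, 25]
push(14) -> [6, 25, 14]
pop() returns 14 -> [6, 25]
push(19) -> [6, 25, 19]
push(19) -> [6, 25, 19, 19]
push(22) -> [6, 25, 19, 19, 22]
Final stack (bottom to top): [6, 25, 19, 19, 22]


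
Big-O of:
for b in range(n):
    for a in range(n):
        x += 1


Per nesting level: O(n) * O(n) = O(n^2)
Complexity: O(n^2)


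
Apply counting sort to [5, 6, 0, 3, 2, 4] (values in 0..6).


Count array: [1, 0, 1, 1, 1, 1, 1]
Reconstruct: [0, 2, 3, 4, 5, 6]


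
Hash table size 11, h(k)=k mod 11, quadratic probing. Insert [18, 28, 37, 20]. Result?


Insertions: 18->slot 7; 28->slot 6; 37->slot 4; 20->slot 9
Table: [None, None, None, None, 37, None, 28, 18, None, 20, None]


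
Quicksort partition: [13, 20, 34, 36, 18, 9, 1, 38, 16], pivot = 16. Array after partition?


Elements <= 16 go left of pivot.
Result: [13, 9, 1, 16, 18, 20, 34, 38, 36], pivot at index 3


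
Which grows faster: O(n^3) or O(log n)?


logarithmic grows slower than cubic
O(log n) is asymptotically smaller; O(n^3) grows faster


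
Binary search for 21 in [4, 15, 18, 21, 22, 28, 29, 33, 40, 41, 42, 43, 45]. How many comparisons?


Search for 21:
[0,12] mid=6 arr[6]=29
[0,5] mid=2 arr[2]=18
[3,5] mid=4 arr[4]=22
[3,3] mid=3 arr[3]=21
Total: 4 comparisons


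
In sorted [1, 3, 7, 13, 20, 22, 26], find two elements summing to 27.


Two pointers: lo=0, hi=6
Found pair: (1, 26) summing to 27


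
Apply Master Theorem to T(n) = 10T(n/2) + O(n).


a=10, b=2, c=1. log_2(10)=3.322 > c=1. Case 1: O(n^log_b(a)) = O(n^3.322)
Complexity: O(n^3.322)


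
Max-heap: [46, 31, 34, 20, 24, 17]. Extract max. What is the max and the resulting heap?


Max = 46
Replace root with last, heapify down
Resulting heap: [34, 31, 17, 20, 24]


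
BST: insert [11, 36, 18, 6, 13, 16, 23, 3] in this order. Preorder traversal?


Root = 11; build tree by BST insertion.
Preorder traversal: [11, 6, 3, 36, 18, 13, 16, 23]


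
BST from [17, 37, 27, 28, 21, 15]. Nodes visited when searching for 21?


BST root = 17
Search for 21: compare at each node
Path: [17, 37, 27, 21]


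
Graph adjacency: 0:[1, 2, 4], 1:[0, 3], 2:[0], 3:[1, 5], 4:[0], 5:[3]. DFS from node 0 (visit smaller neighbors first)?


DFS stack-based: start with [0]
Visit order: [0, 1, 3, 5, 2, 4]


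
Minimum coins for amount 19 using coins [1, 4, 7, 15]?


dp[0]=0; dp[i]=1+min(dp[i-c] for c in coins)
...dp[14]=2, dp[15]=1, dp[16]=2, dp[17]=3, dp[18]=3, dp[19]=2
Minimum coins for 19 = 2


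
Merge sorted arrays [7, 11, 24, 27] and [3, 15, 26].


Compare heads, take smaller each step.
Merged: [3, 7, 11, 15, 24, 26, 27]


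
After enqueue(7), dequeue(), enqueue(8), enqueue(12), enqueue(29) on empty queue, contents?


enqueue(7) -> [7]
dequeue() returns 7 -> []
enqueue(8) -> [8]
enqueue(12) -> [8, 12]
enqueue(29) -> [8, 12, 29]
Final queue (front to back): [8, 12, 29]


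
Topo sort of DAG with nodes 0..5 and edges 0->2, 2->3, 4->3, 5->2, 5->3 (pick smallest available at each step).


Kahn's algorithm, process smallest node first
Order: [0, 1, 4, 5, 2, 3]


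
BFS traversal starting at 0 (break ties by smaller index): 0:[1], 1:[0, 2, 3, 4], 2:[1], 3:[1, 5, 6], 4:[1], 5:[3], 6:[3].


BFS queue: start with [0]
Visit order: [0, 1, 2, 3, 4, 5, 6]


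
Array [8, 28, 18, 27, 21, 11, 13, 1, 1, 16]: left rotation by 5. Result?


Left rotate by 5: [11, 13, 1, 1, 16, 8, 28, 18, 27, 21]


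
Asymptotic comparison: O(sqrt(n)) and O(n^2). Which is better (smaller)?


sublinear grows slower than quadratic
O(sqrt(n)) is asymptotically smaller; O(n^2) grows faster


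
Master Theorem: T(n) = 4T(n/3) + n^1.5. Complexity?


a=4, b=3, c=1.5. log_3(4)=1.262 < c=1.5. Case 3: O(n^c) = O(n^1.500)
Complexity: O(n^1.500)


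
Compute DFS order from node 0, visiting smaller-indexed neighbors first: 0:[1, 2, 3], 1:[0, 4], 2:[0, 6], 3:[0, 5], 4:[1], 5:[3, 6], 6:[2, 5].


DFS stack-based: start with [0]
Visit order: [0, 1, 4, 2, 6, 5, 3]


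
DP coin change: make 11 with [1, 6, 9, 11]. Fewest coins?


dp[0]=0; dp[i]=1+min(dp[i-c] for c in coins)
...dp[6]=1, dp[7]=2, dp[8]=3, dp[9]=1, dp[10]=2, dp[11]=1
Minimum coins for 11 = 1


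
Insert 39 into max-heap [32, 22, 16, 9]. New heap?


Append 39: [32, 22, 16, 9, 39]
Bubble up: swap idx 4(39) with idx 1(22); swap idx 1(39) with idx 0(32)
Result: [39, 32, 16, 9, 22]


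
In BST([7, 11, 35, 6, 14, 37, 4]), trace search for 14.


BST root = 7
Search for 14: compare at each node
Path: [7, 11, 35, 14]


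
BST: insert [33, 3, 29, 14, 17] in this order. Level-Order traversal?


Root = 33; build tree by BST insertion.
Level-Order traversal: [33, 3, 29, 14, 17]


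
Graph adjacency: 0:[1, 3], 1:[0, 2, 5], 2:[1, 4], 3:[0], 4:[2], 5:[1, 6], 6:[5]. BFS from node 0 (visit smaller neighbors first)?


BFS queue: start with [0]
Visit order: [0, 1, 3, 2, 5, 4, 6]


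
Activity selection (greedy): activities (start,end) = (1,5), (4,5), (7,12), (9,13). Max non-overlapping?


Greedy: pick earliest-ending, then skip overlaps.
Selected (2 activities): [(1, 5), (7, 12)]


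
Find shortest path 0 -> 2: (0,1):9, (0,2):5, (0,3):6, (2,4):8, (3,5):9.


Dijkstra from 0:
Distances: {0: 0, 1: 9, 2: 5, 3: 6, 4: 13, 5: 15}
Shortest distance to 2 = 5, path = [0, 2]


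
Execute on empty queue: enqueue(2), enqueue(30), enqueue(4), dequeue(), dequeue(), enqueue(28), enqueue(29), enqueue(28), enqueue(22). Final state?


enqueue(2) -> [2]
enqueue(30) -> [2, 30]
enqueue(4) -> [2, 30, 4]
dequeue() returns 2 -> [30, 4]
dequeue() returns 30 -> [4]
enqueue(28) -> [4, 28]
enqueue(29) -> [4, 28, 29]
enqueue(28) -> [4, 28, 29, 28]
enqueue(22) -> [4, 28, 29, 28, 22]
Final queue (front to back): [4, 28, 29, 28, 22]


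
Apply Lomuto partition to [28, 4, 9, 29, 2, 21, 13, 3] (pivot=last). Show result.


Elements <= 3 go left of pivot.
Result: [2, 3, 9, 29, 28, 21, 13, 4], pivot at index 1


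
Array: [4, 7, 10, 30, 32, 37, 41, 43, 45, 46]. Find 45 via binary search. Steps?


Search for 45:
[0,9] mid=4 arr[4]=32
[5,9] mid=7 arr[7]=43
[8,9] mid=8 arr[8]=45
Total: 3 comparisons


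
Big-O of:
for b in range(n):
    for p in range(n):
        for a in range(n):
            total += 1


Per nesting level: O(n) * O(n) * O(n) = O(n^3)
Complexity: O(n^3)


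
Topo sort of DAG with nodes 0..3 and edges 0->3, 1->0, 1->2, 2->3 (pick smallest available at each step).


Kahn's algorithm, process smallest node first
Order: [1, 0, 2, 3]


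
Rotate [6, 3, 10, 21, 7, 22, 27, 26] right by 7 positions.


Right rotate by 7: [3, 10, 21, 7, 22, 27, 26, 6]


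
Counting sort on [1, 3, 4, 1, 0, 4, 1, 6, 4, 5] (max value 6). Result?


Count array: [1, 3, 0, 1, 3, 1, 1]
Reconstruct: [0, 1, 1, 1, 3, 4, 4, 4, 5, 6]


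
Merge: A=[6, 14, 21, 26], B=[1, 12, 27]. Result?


Compare heads, take smaller each step.
Merged: [1, 6, 12, 14, 21, 26, 27]


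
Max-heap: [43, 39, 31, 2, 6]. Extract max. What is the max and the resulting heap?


Max = 43
Replace root with last, heapify down
Resulting heap: [39, 6, 31, 2]


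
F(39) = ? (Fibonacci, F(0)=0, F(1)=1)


F(n)=F(n-1)+F(n-2)
...F(37)=24157817, F(38)=39088169, F(39)=63245986


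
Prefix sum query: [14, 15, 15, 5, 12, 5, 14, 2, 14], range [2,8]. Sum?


Prefix sums: [0, 14, 29, 44, 49, 61, 66, 80, 82, 96]
Sum[2..8] = prefix[9] - prefix[2] = 96 - 29 = 67


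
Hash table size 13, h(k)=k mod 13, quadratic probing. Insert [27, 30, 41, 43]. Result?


Insertions: 27->slot 1; 30->slot 4; 41->slot 2; 43->slot 5
Table: [None, 27, 41, None, 30, 43, None, None, None, None, None, None, None]


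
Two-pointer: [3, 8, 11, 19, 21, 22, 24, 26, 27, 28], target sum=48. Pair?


Two pointers: lo=0, hi=9
Found pair: (21, 27) summing to 48


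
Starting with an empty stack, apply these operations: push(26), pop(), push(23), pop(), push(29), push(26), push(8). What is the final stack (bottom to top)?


push(26) -> [26]
pop() returns 26 -> []
push(23) -> [23]
pop() returns 23 -> []
push(29) -> [29]
push(26) -> [29, 26]
push(8) -> [29, 26, 8]
Final stack (bottom to top): [29, 26, 8]


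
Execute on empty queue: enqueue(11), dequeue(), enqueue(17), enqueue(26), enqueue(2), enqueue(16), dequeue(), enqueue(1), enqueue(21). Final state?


enqueue(11) -> [11]
dequeue() returns 11 -> []
enqueue(17) -> [17]
enqueue(26) -> [17, 26]
enqueue(2) -> [17, 26, 2]
enqueue(16) -> [17, 26, 2, 16]
dequeue() returns 17 -> [26, 2, 16]
enqueue(1) -> [26, 2, 16, 1]
enqueue(21) -> [26, 2, 16, 1, 21]
Final queue (front to back): [26, 2, 16, 1, 21]


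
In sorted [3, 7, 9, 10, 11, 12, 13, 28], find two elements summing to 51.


Two pointers: lo=0, hi=7
No pair sums to 51


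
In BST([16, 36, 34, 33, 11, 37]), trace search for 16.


BST root = 16
Search for 16: compare at each node
Path: [16]


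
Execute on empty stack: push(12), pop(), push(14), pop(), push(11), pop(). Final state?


push(12) -> [12]
pop() returns 12 -> []
push(14) -> [14]
pop() returns 14 -> []
push(11) -> [11]
pop() returns 11 -> []
Final stack (bottom to top): []


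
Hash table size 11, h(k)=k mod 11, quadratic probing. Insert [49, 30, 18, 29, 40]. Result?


Insertions: 49->slot 5; 30->slot 8; 18->slot 7; 29->slot 0; 40->slot 1
Table: [29, 40, None, None, None, 49, None, 18, 30, None, None]


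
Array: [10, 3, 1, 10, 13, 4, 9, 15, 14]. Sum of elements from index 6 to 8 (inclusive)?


Prefix sums: [0, 10, 13, 14, 24, 37, 41, 50, 65, 79]
Sum[6..8] = prefix[9] - prefix[6] = 79 - 41 = 38


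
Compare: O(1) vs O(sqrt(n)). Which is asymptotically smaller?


constant grows slower than sublinear
O(1) is asymptotically smaller; O(sqrt(n)) grows faster


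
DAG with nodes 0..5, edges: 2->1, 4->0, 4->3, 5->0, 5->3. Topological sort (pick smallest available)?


Kahn's algorithm, process smallest node first
Order: [2, 1, 4, 5, 0, 3]


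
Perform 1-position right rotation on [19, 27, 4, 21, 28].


Right rotate by 1: [28, 19, 27, 4, 21]


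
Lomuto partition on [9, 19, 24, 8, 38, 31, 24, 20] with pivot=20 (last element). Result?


Elements <= 20 go left of pivot.
Result: [9, 19, 8, 20, 38, 31, 24, 24], pivot at index 3


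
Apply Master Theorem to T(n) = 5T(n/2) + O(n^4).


a=5, b=2, c=4. log_2(5)=2.322 < c=4. Case 3: O(n^c) = O(n^4)
Complexity: O(n^4)


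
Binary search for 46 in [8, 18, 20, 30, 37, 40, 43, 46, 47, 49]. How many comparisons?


Search for 46:
[0,9] mid=4 arr[4]=37
[5,9] mid=7 arr[7]=46
Total: 2 comparisons


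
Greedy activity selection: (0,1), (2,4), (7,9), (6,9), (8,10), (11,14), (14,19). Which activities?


Greedy: pick earliest-ending, then skip overlaps.
Selected (5 activities): [(0, 1), (2, 4), (7, 9), (11, 14), (14, 19)]


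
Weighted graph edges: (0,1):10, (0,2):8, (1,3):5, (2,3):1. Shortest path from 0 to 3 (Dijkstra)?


Dijkstra from 0:
Distances: {0: 0, 1: 10, 2: 8, 3: 9}
Shortest distance to 3 = 9, path = [0, 2, 3]


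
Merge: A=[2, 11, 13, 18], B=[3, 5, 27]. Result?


Compare heads, take smaller each step.
Merged: [2, 3, 5, 11, 13, 18, 27]


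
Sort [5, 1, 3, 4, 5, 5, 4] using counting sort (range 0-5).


Count array: [0, 1, 0, 1, 2, 3]
Reconstruct: [1, 3, 4, 4, 5, 5, 5]


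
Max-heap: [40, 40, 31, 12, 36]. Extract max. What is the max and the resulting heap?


Max = 40
Replace root with last, heapify down
Resulting heap: [40, 36, 31, 12]


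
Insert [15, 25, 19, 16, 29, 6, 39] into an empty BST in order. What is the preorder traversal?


Root = 15; build tree by BST insertion.
Preorder traversal: [15, 6, 25, 19, 16, 29, 39]


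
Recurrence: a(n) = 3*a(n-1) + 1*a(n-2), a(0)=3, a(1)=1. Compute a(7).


Build bottom-up:
...a(5)=208, a(6)=687, a(7)=3*687+1*208=2269


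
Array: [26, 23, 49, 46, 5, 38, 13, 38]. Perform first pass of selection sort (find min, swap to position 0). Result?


After one pass: [5, 23, 49, 46, 26, 38, 13, 38]


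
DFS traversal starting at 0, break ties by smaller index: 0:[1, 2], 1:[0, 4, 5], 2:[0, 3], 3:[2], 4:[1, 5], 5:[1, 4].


DFS stack-based: start with [0]
Visit order: [0, 1, 4, 5, 2, 3]


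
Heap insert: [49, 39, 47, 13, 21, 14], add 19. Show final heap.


Append 19: [49, 39, 47, 13, 21, 14, 19]
Bubble up: no swaps needed
Result: [49, 39, 47, 13, 21, 14, 19]


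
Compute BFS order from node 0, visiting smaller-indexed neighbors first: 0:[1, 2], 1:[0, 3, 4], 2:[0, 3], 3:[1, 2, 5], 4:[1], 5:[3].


BFS queue: start with [0]
Visit order: [0, 1, 2, 3, 4, 5]


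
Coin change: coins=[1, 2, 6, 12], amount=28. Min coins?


dp[0]=0; dp[i]=1+min(dp[i-c] for c in coins)
...dp[23]=5, dp[24]=2, dp[25]=3, dp[26]=3, dp[27]=4, dp[28]=4
Minimum coins for 28 = 4


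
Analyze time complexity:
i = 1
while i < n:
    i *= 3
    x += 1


Per nesting level: O(log n) = O(log n)
Complexity: O(log n)


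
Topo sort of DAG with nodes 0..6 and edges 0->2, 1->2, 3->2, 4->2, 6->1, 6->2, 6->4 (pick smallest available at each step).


Kahn's algorithm, process smallest node first
Order: [0, 3, 5, 6, 1, 4, 2]


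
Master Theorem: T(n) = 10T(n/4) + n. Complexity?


a=10, b=4, c=1. log_4(10)=1.661 > c=1. Case 1: O(n^log_b(a)) = O(n^1.661)
Complexity: O(n^1.661)


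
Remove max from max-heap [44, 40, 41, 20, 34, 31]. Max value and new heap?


Max = 44
Replace root with last, heapify down
Resulting heap: [41, 40, 31, 20, 34]


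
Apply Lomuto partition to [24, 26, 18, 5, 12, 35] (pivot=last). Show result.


Elements <= 35 go left of pivot.
Result: [24, 26, 18, 5, 12, 35], pivot at index 5


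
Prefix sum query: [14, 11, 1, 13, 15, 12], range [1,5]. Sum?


Prefix sums: [0, 14, 25, 26, 39, 54, 66]
Sum[1..5] = prefix[6] - prefix[1] = 66 - 14 = 52


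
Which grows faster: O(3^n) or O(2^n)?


exponential grows slower than exponential (base 3)
O(2^n) is asymptotically smaller; O(3^n) grows faster


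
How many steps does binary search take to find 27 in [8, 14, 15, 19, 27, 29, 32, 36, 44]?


Search for 27:
[0,8] mid=4 arr[4]=27
Total: 1 comparisons


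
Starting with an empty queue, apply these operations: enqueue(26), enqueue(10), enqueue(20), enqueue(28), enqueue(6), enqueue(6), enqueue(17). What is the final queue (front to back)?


enqueue(26) -> [26]
enqueue(10) -> [26, 10]
enqueue(20) -> [26, 10, 20]
enqueue(28) -> [26, 10, 20, 28]
enqueue(6) -> [26, 10, 20, 28, 6]
enqueue(6) -> [26, 10, 20, 28, 6, 6]
enqueue(17) -> [26, 10, 20, 28, 6, 6, 17]
Final queue (front to back): [26, 10, 20, 28, 6, 6, 17]
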